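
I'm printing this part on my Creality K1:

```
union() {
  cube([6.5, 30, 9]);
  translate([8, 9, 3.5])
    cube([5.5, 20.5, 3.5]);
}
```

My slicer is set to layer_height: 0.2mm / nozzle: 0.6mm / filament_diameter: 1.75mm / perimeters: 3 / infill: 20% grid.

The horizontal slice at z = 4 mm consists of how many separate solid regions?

At z = 4 mm: the cube (footprint 6.5×30) is included at this height; the cube at (8, 9) (footprint 5.5×20.5) is included at this height; Combining (union): the 2 present regions are separate (no shared area or edge), so areas and boundary lengths simply add and each stays a separate island — 2 connected regions. The result has 2 disconnected regions.

2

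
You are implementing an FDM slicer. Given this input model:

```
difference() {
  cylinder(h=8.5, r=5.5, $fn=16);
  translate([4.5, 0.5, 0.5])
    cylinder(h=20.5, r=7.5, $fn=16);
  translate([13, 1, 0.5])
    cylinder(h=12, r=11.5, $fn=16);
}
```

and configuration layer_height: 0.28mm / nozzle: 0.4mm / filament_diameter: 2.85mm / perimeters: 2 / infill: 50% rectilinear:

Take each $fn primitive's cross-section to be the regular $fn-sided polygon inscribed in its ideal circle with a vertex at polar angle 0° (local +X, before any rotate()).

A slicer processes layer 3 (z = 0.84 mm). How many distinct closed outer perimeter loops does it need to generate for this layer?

At z = 0.84 mm: the cylinder: section is a regular 16-gon, circumradius r=5.5; the r=7.5 cylinder at (4.5, 0.5) contributes a regular 16-gon of circumradius 7.5; the cylinder at (13, 1): section is a regular 16-gon, circumradius r=11.5; After the difference (first − rest): starting from the r=5.5 cylinder, the r=7.5 cylinder at (4.5, 0.5) partially overlaps it — only the 69.56 mm² overlap (of its 172.21 mm²) is removed, clipping the outline; the r=11.5 cylinder at (13, 1) misses the remaining region (no effect) — 1 connected region. The result has 1 disconnected region.

1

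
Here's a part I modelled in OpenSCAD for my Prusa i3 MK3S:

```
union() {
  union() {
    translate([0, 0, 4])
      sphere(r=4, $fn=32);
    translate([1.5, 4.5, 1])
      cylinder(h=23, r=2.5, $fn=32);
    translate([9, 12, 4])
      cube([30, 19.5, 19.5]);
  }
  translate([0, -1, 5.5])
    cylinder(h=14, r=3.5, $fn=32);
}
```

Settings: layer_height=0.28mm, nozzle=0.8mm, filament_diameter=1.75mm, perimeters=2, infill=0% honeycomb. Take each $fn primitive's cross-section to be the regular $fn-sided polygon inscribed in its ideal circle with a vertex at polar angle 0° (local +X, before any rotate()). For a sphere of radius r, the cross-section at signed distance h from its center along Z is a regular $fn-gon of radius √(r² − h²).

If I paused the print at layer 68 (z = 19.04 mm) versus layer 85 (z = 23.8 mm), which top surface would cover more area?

Layer 68 (z = 19.04): the sphere is not intersected at this z (|z−center|=15.040 > r=4); the r=2.5 cylinder at (1.5, 4.5) contributes a regular 32-gon of circumradius 2.5 (area = (32/2)·2.500²·sin(360°/32) = 19.51 mm²); the 30×19.5 cube at (9, 12) contributes its full rectangle (area 585.00 mm²); Combining (union): the 2 present regions are separate (no shared area or edge), so areas and boundary lengths simply add and each stays a separate island — area = 604.51 mm²; the r=3.5 cylinder at (0, -1) gives a regular 32-gon of circumradius 3.5 (constant along its height) (area = (32/2)·3.500²·sin(360°/32) = 38.24 mm²); Combining (union): the regions partially overlap — summed areas 642.75 mm² minus the doubly-counted overlap 0.33 mm² gives 642.41 mm² — area = 642.41 mm². So its area = 642.41 mm². Layer 85 (z = 23.8): the sphere does not reach this height (|z−center|=19.800 > r=4); the cylinder at (1.5, 4.5): section is a regular 32-gon, circumradius r=2.5 (area = (32/2)·2.500²·sin(360°/32) = 19.51 mm²); the cube at (9, 12) is absent (z outside [4, 23.5]); Taking the union: only the r=2.5 cylinder at (1.5, 4.5) is present, so the union is just that shape — area = 19.51 mm²; the cylinder at (0, -1) is not intersected at this z (z outside [5.5, 19.5]); Combining (union): only that combined region is present, so the union is just that shape — area = 19.51 mm². So its area = 19.51 mm². Layer 68 is larger (642.41 vs 19.51 mm²).

layer 68 (z = 19.04 mm)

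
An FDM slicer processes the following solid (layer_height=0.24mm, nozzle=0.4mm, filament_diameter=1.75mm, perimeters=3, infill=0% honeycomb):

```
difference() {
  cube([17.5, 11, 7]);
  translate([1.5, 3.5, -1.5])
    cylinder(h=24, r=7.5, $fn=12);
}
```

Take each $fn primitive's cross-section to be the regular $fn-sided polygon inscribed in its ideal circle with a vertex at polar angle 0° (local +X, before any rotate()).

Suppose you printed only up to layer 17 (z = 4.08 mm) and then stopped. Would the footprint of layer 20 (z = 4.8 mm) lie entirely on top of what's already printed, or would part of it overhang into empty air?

entirely on top

Compare the two slices. At z = 4.08: the cube (footprint 17.5×11) is included at this height (area 192.50 mm²); the r=7.5 cylinder at (1.5, 3.5) gives a regular 12-gon of circumradius 7.5 (constant along its height) (area = (12/2)·7.500²·sin(360°/12) = 168.75 mm²); Taking the first minus the rest: starting from the 17.5×11 cube (192.50 mm²), the r=7.5 cylinder at (1.5, 3.5) partially overlaps it — only the 82.99 mm² overlap (of its 168.75 mm²) is removed, clipping the outline — area = 109.51 mm². At z = 4.8: the cube (footprint 17.5×11) is included at this height (area 192.50 mm²); the cylinder at (1.5, 3.5): section is a regular 12-gon, circumradius r=7.5 (area = (12/2)·7.500²·sin(360°/12) = 168.75 mm²); Subtracting the remaining from the first: starting from the 17.5×11 cube (192.50 mm²), the r=7.5 cylinder at (1.5, 3.5) partially overlaps it — only the 82.99 mm² overlap (of its 168.75 mm²) is removed, clipping the outline — area = 109.51 mm². Checking containment: the cross-section at z = 4.8 is a subset of the cross-section at z = 4.08.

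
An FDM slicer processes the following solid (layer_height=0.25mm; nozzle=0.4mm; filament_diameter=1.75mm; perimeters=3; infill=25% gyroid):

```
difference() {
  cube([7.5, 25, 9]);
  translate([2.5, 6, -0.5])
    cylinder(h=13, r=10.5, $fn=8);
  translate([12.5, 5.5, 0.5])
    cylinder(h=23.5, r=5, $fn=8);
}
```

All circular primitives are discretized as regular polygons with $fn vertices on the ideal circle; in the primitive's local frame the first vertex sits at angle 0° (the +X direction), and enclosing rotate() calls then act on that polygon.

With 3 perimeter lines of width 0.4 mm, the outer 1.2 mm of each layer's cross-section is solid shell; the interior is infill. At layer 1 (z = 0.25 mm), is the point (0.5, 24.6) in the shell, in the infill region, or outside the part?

shell

At z = 0.25 mm: the 7.5×25 cube contributes its full rectangle; the cylinder at (2.5, 6): section is a regular 8-gon, circumradius r=10.5; the cylinder at (12.5, 5.5) is not intersected at this z (z outside [0.5, 24]); Taking the first minus the rest: starting from the 7.5×25 cube, the r=10.5 cylinder at (2.5, 6) partially overlaps it — only the 117.28 mm² overlap (of its 311.83 mm²) is removed, clipping the outline — 1 connected region. Overall, the cross-section is a single solid region. The nearest boundary edge runs (0.00, 25.00)→(7.50, 25.00); distance from the point to it = 0.40 mm. The point is inside the cross-section, 0.40 mm from the nearest boundary — within the 1.2 mm shell band (3 × 0.4).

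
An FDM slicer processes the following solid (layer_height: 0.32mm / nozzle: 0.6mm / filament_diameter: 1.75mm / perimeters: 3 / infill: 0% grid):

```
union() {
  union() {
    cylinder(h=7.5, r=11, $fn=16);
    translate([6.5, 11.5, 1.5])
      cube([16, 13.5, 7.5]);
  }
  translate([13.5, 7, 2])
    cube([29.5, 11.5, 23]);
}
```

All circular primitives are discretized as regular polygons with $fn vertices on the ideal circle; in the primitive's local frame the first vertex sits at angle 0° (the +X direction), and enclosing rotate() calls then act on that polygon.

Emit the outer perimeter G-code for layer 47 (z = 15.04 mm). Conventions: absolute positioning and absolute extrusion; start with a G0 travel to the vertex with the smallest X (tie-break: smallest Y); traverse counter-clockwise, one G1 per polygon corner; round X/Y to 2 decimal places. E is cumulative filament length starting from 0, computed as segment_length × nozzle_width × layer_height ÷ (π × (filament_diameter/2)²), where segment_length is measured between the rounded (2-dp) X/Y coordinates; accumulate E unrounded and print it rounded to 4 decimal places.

At z = 15.04 mm: the cylinder is absent (z outside [0, 7.5]); the cube at (6.5, 11.5) is not intersected at this z (z outside [1.5, 9]); Combining (union): nothing is present at this height; the cube at (13.5, 7) (footprint 29.5×11.5) is included at this height; Combining (union): only the 29.5×11.5 cube at (13.5, 7) is present, so the union is just that shape — 1 connected region. The outline is a single polygon with 4 vertices. Extrusion per mm of travel: 0.6 × 0.32 / (π × 0.875²) = 0.079824. Accumulating E over each segment gives final E = 6.5456.

G0 X13.50 Y7.00 Z15.04
G1 X43.00 Y7.00 E2.3548
G1 X43.00 Y18.50 E3.2728
G1 X13.50 Y18.50 E5.6276
G1 X13.50 Y7.00 E6.5456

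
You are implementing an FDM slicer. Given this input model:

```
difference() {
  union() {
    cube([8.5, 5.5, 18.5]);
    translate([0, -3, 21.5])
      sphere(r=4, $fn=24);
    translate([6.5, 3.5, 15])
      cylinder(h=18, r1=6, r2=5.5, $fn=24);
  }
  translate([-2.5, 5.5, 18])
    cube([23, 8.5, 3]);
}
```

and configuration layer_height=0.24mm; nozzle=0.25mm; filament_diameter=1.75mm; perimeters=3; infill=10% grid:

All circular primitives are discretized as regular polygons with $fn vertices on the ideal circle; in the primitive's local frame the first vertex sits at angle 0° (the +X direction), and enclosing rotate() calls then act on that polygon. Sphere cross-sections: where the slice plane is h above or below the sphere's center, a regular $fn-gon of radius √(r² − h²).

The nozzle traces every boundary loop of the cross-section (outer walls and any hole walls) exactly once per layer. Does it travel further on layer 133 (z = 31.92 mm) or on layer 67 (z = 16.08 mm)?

layer 67 (z = 16.08 mm)

Layer 133 (z = 31.92): the cube is absent (z outside [0, 18.5]); the sphere at (0, -3) is absent (|z−center|=10.420 > r=4); the cone at (6.5, 3.5) contributes a regular 24-gon of circumradius 5.530 (interpolated between r1=6 and r2=5.5 at t=0.940) (perimeter = 2·24·5.530·sin(180°/24) = 34.65 mm); Taking the union: only the cone at (6.5, 3.5) is present, so the union is just that shape — boundary = 34.65 mm; the cube at (-2.5, 5.5) is absent (z outside [18, 21]); After the difference (first − rest): none of the subtracted shapes is present at this height, so the result so far is unchanged — boundary = 34.65 mm. So its perimeter = 34.65 mm. Layer 67 (z = 16.08): the cube (footprint 8.5×5.5) is included at this height (perimeter 28.00 mm); the sphere at (0, -3) is absent (|z−center|=5.420 > r=4); the cone at (6.5, 3.5): at t=0.060 of its height the radius interpolates to r₁+(r₂−r₁)t = 5.970, giving a regular 24-gon of that circumradius (perimeter = 2·24·5.970·sin(180°/24) = 37.40 mm); Taking the union: the regions partially overlap (shared area 42.15 mm²), so the edge portions inside another operand are dropped and the merged outline is re-measured after clipping — boundary = 39.73 mm; the cube at (-2.5, 5.5) is absent (z outside [18, 21]); Taking the first minus the rest: none of the subtracted shapes is present at this height, so the result so far is unchanged — boundary = 39.73 mm. So its perimeter = 39.73 mm. Layer 67 is larger (39.73 vs 34.65 mm).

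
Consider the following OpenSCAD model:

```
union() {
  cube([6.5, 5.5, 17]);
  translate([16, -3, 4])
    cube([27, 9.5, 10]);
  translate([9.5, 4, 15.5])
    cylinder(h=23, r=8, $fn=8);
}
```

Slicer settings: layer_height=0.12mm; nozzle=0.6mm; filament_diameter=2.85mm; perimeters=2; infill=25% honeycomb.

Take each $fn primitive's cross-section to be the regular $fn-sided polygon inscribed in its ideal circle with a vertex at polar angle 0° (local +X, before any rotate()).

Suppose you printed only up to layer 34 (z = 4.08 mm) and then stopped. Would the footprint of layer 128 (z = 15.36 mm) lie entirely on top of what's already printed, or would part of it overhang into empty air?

Compare the two slices. At z = 4.08: the cube is present — its section is the full 6.5×5.5 rectangle (area 35.75 mm²); the cube at (16, -3) (footprint 27×9.5) is included at this height (area 256.50 mm²); the cylinder at (9.5, 4) does not reach this height (z outside [15.5, 38.5]); Merging all regions: the 2 present regions are separate (no shared area or edge), so areas and boundary lengths simply add and each stays a separate island — area = 292.25 mm². At z = 15.36: the cube (footprint 6.5×5.5) is included at this height (area 35.75 mm²); the cube at (16, -3) is absent (z outside [4, 14]); the cylinder at (9.5, 4) does not reach this height (z outside [15.5, 38.5]); Combining (union): only the 6.5×5.5 cube is present, so the union is just that shape — area = 35.75 mm². Checking containment: the cross-section at z = 15.36 is a subset of the cross-section at z = 4.08.

entirely on top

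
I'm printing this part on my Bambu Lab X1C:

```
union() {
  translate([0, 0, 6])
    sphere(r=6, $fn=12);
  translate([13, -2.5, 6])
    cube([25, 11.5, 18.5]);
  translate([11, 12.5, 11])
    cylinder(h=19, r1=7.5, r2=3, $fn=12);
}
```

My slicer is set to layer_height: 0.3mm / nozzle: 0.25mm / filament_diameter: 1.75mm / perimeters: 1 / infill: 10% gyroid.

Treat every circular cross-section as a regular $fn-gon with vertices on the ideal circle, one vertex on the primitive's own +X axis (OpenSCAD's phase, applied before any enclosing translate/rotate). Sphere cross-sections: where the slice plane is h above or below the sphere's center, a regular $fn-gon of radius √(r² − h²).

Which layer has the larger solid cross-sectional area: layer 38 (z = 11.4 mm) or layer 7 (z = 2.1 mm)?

Layer 38 (z = 11.4): the r=6 sphere slices to a regular 12-gon of circumradius 2.615 (√(r²−h²) with h=5.4 from center) (area = (12/2)·2.615²·sin(360°/12) = 20.52 mm²); the 25×11.5 cube at (13, -2.5) contributes its full rectangle (area 287.50 mm²); the cone at (11, 12.5) (r1=7.5→r2=3) has section circumradius 7.405 here — a regular 12-gon (area = (12/2)·7.405²·sin(360°/12) = 164.51 mm²); Combining (union): the regions partially overlap — summed areas 472.53 mm² minus the doubly-counted overlap 9.58 mm² gives 462.96 mm² — area = 462.96 mm². So its area = 462.96 mm². Layer 7 (z = 2.1): the r=6 sphere slices to a regular 12-gon of circumradius 4.560 (√(r²−h²) with h=3.9 from center) (area = (12/2)·4.560²·sin(360°/12) = 62.37 mm²); the cube at (13, -2.5) is not intersected at this z (z outside [6, 24.5]); the cone at (11, 12.5) is not intersected at this z (z outside [11, 30]); Combining (union): only the r=6 sphere is present, so the union is just that shape — area = 62.37 mm². So its area = 62.37 mm². Layer 38 is larger (462.96 vs 62.37 mm²).

layer 38 (z = 11.4 mm)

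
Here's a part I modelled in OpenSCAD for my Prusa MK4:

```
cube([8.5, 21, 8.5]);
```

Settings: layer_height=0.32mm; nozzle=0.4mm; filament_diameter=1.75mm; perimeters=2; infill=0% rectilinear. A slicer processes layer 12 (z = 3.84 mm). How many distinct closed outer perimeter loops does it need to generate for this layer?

1

At z = 3.84 mm: the cube is present — its section is the full 8.5×21 rectangle. The result has 1 disconnected region.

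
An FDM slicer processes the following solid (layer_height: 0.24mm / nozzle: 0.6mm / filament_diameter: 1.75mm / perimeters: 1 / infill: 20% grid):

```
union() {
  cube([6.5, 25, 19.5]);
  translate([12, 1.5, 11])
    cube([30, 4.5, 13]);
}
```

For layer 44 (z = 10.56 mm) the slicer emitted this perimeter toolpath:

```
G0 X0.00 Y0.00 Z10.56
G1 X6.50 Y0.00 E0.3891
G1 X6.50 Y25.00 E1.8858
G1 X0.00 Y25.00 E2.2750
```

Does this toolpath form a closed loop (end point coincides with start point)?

Start point (G0): (0.00, 0.00). End point (last G1): the path does not return to the start — open.

no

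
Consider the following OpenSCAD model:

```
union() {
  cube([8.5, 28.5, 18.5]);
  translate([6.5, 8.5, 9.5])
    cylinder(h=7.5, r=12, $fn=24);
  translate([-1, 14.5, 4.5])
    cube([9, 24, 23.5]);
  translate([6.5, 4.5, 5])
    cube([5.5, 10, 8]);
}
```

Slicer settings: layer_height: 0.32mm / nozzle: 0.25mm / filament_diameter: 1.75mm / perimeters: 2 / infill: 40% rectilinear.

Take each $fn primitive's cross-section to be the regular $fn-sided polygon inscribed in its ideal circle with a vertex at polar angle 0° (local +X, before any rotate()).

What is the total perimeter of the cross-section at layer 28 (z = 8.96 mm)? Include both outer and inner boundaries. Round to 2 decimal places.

At z = 8.96 mm: the cube is present — its section is the full 8.5×28.5 rectangle (perimeter 74.00 mm); the cylinder at (6.5, 8.5) is not intersected at this z (z outside [9.5, 17]); the 9×24 cube at (-1, 14.5) contributes its full rectangle (perimeter 66.00 mm); the cube at (6.5, 4.5) is present — its section is the full 5.5×10 rectangle (perimeter 31.00 mm); Combining (union): the regions partially overlap (shared area 132.00 mm²), so the edge portions inside another operand are dropped and the merged outline is re-measured after clipping — boundary = 103.00 mm. Overall, the cross-section is a single solid region. Total boundary length (outer) = 103.00 mm.

103.00 mm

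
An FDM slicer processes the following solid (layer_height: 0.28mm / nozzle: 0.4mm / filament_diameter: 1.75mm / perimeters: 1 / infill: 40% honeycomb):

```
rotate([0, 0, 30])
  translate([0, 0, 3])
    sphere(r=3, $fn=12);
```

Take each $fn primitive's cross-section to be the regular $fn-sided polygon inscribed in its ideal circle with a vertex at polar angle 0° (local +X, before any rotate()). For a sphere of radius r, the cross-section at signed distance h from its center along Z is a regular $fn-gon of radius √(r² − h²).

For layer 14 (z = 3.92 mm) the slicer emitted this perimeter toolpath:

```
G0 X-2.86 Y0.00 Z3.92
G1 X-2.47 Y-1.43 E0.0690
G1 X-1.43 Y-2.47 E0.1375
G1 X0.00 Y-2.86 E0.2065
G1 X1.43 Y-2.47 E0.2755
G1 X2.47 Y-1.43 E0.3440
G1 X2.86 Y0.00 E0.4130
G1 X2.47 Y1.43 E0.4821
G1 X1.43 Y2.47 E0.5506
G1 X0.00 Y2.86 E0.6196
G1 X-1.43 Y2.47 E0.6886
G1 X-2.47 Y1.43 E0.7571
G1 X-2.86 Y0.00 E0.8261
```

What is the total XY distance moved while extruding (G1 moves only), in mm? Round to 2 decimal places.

17.74 mm

Sum the Euclidean lengths of each G1 segment: total = 17.74 mm.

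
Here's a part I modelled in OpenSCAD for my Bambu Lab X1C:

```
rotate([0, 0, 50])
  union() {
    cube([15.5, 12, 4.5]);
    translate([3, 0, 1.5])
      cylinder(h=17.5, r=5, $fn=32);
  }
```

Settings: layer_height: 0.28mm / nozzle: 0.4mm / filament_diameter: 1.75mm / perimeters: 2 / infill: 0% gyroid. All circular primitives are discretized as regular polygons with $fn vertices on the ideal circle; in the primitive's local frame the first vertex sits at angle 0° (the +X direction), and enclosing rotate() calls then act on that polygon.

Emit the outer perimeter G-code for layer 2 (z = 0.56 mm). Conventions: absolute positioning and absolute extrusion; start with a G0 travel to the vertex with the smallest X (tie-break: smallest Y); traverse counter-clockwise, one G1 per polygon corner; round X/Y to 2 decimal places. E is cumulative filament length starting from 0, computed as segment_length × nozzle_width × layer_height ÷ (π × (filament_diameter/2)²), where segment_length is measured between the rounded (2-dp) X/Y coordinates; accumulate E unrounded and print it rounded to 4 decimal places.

At z = 0.56 mm: the cube (footprint 15.5×12) is included at this height; the cylinder at (3, 0) is absent (z outside [1.5, 19]); Taking the union: only the 15.5×12 cube is present, so the union is just that shape — 1 connected region; (whole slice rotated 50° about Z — lengths, areas and connectivity unchanged). The outline is a single polygon with 4 vertices. Extrusion per mm of travel: 0.4 × 0.28 / (π × 0.875²) = 0.046564. Accumulating E over each segment gives final E = 2.5608.

G0 X-9.19 Y7.71 Z0.56
G1 X0.00 Y0.00 E0.5586
G1 X9.96 Y11.87 E1.2801
G1 X0.77 Y19.59 E1.8390
G1 X-9.19 Y7.71 E2.5608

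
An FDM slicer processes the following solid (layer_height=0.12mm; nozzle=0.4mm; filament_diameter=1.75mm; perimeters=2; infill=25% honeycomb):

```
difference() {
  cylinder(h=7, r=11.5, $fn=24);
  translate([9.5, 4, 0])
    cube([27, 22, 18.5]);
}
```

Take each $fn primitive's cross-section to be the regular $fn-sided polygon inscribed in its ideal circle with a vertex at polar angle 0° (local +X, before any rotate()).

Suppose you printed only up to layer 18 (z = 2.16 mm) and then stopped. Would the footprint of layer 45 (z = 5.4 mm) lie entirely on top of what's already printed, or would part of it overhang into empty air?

Compare the two slices. At z = 2.16: the r=11.5 cylinder contributes a regular 24-gon of circumradius 11.5 (area = (24/2)·11.500²·sin(360°/24) = 410.75 mm²); the cube at (9.5, 4) is present — its section is the full 27×22 rectangle (area 594.00 mm²); Taking the first minus the rest: starting from the r=11.5 cylinder (410.75 mm²), the 27×22 cube at (9.5, 4) partially overlaps it — only the 1.58 mm² overlap (of its 594.00 mm²) is removed, clipping the outline — area = 409.17 mm². At z = 5.4: the r=11.5 cylinder gives a regular 24-gon of circumradius 11.5 (constant along its height) (area = (24/2)·11.500²·sin(360°/24) = 410.75 mm²); the cube at (9.5, 4) (footprint 27×22) is included at this height (area 594.00 mm²); After the difference (first − rest): starting from the r=11.5 cylinder (410.75 mm²), the 27×22 cube at (9.5, 4) partially overlaps it — only the 1.58 mm² overlap (of its 594.00 mm²) is removed, clipping the outline — area = 409.17 mm². Checking containment: the cross-section at z = 5.4 is a subset of the cross-section at z = 2.16.

entirely on top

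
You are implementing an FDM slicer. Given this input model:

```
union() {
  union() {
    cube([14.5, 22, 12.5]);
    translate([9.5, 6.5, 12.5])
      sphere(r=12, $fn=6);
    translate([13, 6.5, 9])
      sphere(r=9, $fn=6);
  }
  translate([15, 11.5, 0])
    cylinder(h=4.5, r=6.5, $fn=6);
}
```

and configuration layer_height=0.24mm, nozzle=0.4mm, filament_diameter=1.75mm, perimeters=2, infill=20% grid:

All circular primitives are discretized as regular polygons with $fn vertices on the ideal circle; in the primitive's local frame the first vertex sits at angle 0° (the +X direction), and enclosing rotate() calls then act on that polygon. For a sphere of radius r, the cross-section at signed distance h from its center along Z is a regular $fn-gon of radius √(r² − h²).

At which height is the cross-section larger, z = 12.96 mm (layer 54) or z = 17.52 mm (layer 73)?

Layer 54 (z = 12.96): the cube is not intersected at this z (z outside [0, 12.5]); the r=12 sphere at (9.5, 6.5) contributes a regular 6-gon of circumradius √(12²−0.46²) = 11.991 (area = (6/2)·11.991²·sin(360°/6) = 373.57 mm²); the r=9 sphere at (13, 6.5) contributes a regular 6-gon of circumradius √(9²−3.96²) = 8.082 (area = (6/2)·8.082²·sin(360°/6) = 169.70 mm²); Merging all regions: the r=9 sphere at (13, 6.5) lies entirely inside the r=12 sphere at (9.5, 6.5), so the union is just the r=12 sphere at (9.5, 6.5) — area = 373.57 mm²; the cylinder at (15, 11.5) is not intersected at this z (z outside [0, 4.5]); Merging all regions: only that combined region is present, so the union is just that shape — area = 373.57 mm². So its area = 373.57 mm². Layer 73 (z = 17.52): the cube is absent (z outside [0, 12.5]); the sphere at (9.5, 6.5): section is a regular 6-gon, circumradius = √(r²−h²) = √(12²−5.02²) = 10.900 (area = (6/2)·10.900²·sin(360°/6) = 308.65 mm²); the r=9 sphere at (13, 6.5) contributes a regular 6-gon of circumradius √(9²−8.52²) = 2.900 (area = (6/2)·2.900²·sin(360°/6) = 21.85 mm²); Taking the union: the r=9 sphere at (13, 6.5) lies entirely inside the r=12 sphere at (9.5, 6.5), so the union is just the r=12 sphere at (9.5, 6.5) — area = 308.65 mm²; the cylinder at (15, 11.5) is absent (z outside [0, 4.5]); Taking the union: only the result so far is present, so the union is just that shape — area = 308.65 mm². So its area = 308.65 mm². Layer 54 is larger (373.57 vs 308.65 mm²).

layer 54 (z = 12.96 mm)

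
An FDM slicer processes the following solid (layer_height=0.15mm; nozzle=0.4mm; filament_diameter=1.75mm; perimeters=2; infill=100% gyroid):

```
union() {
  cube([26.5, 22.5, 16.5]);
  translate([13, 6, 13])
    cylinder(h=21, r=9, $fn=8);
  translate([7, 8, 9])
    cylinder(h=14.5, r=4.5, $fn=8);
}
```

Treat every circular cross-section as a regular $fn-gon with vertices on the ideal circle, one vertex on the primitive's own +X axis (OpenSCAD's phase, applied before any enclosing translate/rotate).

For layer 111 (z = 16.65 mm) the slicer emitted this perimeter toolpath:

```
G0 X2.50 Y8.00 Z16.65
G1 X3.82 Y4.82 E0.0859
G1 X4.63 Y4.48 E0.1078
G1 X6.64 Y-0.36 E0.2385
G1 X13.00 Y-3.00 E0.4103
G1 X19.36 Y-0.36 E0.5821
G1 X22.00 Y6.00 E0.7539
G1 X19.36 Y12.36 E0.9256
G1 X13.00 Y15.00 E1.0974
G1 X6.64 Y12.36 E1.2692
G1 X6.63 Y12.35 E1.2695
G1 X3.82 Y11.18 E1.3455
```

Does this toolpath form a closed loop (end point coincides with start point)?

no

Start point (G0): (2.50, 8.00). End point (last G1): the path does not return to the start — open.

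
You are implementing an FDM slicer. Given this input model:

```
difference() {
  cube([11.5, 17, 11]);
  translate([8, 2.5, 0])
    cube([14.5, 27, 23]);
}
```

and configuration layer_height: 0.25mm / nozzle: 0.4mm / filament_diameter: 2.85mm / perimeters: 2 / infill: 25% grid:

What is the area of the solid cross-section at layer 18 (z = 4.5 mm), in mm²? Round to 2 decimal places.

144.75 mm²

At z = 4.5 mm: the cube is present — its section is the full 11.5×17 rectangle (area 195.50 mm²); the cube at (8, 2.5) (footprint 14.5×27) is included at this height (area 391.50 mm²); Taking the first minus the rest: starting from the 11.5×17 cube (195.50 mm²), the 14.5×27 cube at (8, 2.5) partially overlaps it — only the 50.75 mm² overlap (of its 391.50 mm²) is removed, clipping the outline — area = 144.75 mm². Overall, the cross-section is a single solid region. Net area = 144.75 mm².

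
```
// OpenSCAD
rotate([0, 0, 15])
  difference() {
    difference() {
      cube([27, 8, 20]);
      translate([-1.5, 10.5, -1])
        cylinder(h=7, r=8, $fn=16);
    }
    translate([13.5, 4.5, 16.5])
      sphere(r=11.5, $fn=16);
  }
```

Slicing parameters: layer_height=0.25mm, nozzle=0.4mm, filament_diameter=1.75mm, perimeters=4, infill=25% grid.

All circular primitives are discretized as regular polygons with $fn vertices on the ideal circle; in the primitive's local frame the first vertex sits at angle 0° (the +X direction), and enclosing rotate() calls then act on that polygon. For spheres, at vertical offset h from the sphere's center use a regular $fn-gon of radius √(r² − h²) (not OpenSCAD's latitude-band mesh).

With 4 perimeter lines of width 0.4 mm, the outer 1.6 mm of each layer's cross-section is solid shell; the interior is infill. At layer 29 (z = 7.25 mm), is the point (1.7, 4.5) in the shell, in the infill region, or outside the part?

At z = 7.25 mm: the cube (footprint 27×8) is included at this height; the cylinder at (-1.5, 10.5) is absent (z outside [-1, 6]); Subtracting the remaining from the first: none of the subtracted shapes is present at this height, so the 27×8 cube is unchanged — 1 connected region; the sphere at (13.5, 4.5): section is a regular 16-gon, circumradius = √(r²−h²) = √(11.5²−9.25²) = 6.833; Subtracting the remaining from the first: starting from the result so far, the r=11.5 sphere at (13.5, 4.5) partially overlaps it — only the 100.83 mm² overlap (of its 142.93 mm²) is removed, clipping the outline — 2 connected regions; (whole slice rotated 15° about Z — lengths, areas and connectivity unchanged). Overall, the cross-section has 2 separate islands. Undo the 15° rotation: the query point maps to (2.807, 3.907) in the un-rotated model frame. The nearest boundary edge runs (0.00, 0.00)→(0.00, 8.00); distance from the point to it = 2.81 mm. (Shell/infill is judged within the island containing the point — the largest one.) The point is inside the cross-section and 2.81 mm from the nearest boundary — more than the 1.6 mm shell width (4 × 0.4), so it's in the infill interior.

infill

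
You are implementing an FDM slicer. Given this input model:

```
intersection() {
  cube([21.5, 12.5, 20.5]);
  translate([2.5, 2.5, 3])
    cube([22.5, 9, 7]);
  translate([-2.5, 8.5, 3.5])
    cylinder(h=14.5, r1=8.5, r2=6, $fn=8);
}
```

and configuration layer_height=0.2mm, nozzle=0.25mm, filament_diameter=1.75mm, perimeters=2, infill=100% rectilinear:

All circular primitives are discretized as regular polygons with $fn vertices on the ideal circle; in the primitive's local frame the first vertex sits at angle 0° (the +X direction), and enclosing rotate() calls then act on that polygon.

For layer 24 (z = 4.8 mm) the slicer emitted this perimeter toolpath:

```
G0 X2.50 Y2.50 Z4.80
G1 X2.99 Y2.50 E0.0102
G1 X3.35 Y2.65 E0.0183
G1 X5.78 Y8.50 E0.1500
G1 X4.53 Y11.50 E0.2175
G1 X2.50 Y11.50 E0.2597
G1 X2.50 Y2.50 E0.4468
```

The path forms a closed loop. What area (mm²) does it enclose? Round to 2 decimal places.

20.15 mm²

Apply the shoelace formula to the sequence of (X, Y) vertices; enclosed area = 20.15 mm².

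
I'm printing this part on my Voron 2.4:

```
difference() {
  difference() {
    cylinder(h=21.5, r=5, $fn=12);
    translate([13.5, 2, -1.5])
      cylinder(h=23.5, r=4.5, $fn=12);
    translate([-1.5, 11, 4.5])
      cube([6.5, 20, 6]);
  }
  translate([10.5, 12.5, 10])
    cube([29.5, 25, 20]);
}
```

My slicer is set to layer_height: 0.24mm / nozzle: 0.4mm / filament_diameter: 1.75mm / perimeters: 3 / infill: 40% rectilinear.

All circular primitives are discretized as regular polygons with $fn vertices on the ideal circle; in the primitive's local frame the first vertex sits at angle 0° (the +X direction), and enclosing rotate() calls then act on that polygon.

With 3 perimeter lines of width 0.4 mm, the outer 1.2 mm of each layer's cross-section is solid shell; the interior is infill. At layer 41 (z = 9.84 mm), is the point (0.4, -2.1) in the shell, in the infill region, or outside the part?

At z = 9.84 mm: the r=5 cylinder contributes a regular 12-gon of circumradius 5; the r=4.5 cylinder at (13.5, 2) contributes a regular 12-gon of circumradius 4.5; the cube at (-1.5, 11) is present — its section is the full 6.5×20 rectangle; Subtracting the remaining from the first: starting from the r=5 cylinder, the r=4.5 cylinder at (13.5, 2) misses the remaining region (no effect); the 6.5×20 cube at (-1.5, 11) misses the remaining region (no effect) — 1 connected region; the cube at (10.5, 12.5) does not reach this height (z outside [10, 30]); Subtracting the remaining from the first: none of the subtracted shapes is present at this height, so the result so far is unchanged — 1 connected region. Overall, the cross-section is a single solid region. The nearest boundary edge runs (2.50, -4.33)→(-0.00, -5.00); distance from the point to it = 2.70 mm. The point is inside the cross-section and 2.70 mm from the nearest boundary — more than the 1.2 mm shell width (3 × 0.4), so it's in the infill interior.

infill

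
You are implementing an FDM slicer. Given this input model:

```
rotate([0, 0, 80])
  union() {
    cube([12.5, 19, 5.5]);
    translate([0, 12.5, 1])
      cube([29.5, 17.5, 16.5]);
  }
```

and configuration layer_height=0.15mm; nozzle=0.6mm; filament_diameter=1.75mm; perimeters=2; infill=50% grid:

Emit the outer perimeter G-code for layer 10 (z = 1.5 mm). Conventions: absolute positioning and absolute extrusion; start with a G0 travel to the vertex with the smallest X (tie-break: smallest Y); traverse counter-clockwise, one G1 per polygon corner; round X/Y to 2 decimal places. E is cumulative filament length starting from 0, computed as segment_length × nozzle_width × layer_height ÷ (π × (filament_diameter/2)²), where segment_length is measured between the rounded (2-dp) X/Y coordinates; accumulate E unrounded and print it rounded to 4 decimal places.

At z = 1.5 mm: the 12.5×19 cube contributes its full rectangle; the cube at (0, 12.5) (footprint 29.5×17.5) is included at this height; Taking the union: the regions partially overlap (shared area 81.25 mm²), so overlapping operands fuse into one piece — 1 connected region; (whole slice rotated 80° about Z — lengths, areas and connectivity unchanged). The outline is a single polygon with 6 vertices. Extrusion per mm of travel: 0.6 × 0.15 / (π × 0.875²) = 0.037418. Accumulating E over each segment gives final E = 4.4522.

G0 X-29.54 Y5.21 Z1.50
G1 X0.00 Y0.00 E1.1224
G1 X2.17 Y12.31 E1.5901
G1 X-10.14 Y14.48 E2.0578
G1 X-7.19 Y31.22 E2.6938
G1 X-24.42 Y34.26 E3.3485
G1 X-29.54 Y5.21 E4.4522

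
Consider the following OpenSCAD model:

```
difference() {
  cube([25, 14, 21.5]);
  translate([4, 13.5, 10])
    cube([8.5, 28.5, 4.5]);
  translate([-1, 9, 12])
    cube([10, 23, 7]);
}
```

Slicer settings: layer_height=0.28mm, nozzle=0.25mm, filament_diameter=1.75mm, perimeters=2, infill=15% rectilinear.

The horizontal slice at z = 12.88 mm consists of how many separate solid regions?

At z = 12.88 mm: the 25×14 cube contributes its full rectangle; the cube at (4, 13.5) is present — its section is the full 8.5×28.5 rectangle; the cube at (-1, 9) (footprint 10×23) is included at this height; Taking the first minus the rest: starting from the 25×14 cube, the 8.5×28.5 cube at (4, 13.5) partially overlaps it — only the 4.25 mm² overlap (of its 242.25 mm²) is removed, clipping the outline; the 10×23 cube at (-1, 9) partially overlaps it — only the 42.50 mm² overlap (of its 230.00 mm²) is removed, clipping the outline — 1 connected region. The result has 1 disconnected region.

1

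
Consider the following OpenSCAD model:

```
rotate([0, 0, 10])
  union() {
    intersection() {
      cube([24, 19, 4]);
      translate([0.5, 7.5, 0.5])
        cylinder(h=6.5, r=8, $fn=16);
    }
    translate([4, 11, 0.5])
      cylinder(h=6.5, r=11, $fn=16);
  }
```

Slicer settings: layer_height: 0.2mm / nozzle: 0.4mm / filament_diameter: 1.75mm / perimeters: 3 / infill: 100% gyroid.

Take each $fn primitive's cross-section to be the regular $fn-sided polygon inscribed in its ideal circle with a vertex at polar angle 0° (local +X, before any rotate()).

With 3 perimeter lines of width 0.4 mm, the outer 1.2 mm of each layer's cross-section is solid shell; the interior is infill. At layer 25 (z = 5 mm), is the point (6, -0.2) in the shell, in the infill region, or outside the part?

outside

At z = 5 mm: the cube is absent (z outside [0, 4]); the cylinder at (0.5, 7.5): section is a regular 16-gon, circumradius r=8; Keeping only the common overlap: at least one operand is absent at this height, so nothing remains; the cylinder at (4, 11): section is a regular 16-gon, circumradius r=11; Merging all regions: only the r=11 cylinder at (4, 11) is present, so the union is just that shape — 1 connected region; (whole slice rotated 10° about Z — lengths, areas and connectivity unchanged). Overall, the cross-section is a single solid region. Undo the 10° rotation: the query point maps to (5.874, -1.239) in the un-rotated model frame. The nearest boundary edge runs (4.00, 0.00)→(8.21, 0.84); distance from the point to it = 1.58 mm. The point is not inside any of the regions above, so it lies outside the cross-section (1.58 mm from the nearest boundary).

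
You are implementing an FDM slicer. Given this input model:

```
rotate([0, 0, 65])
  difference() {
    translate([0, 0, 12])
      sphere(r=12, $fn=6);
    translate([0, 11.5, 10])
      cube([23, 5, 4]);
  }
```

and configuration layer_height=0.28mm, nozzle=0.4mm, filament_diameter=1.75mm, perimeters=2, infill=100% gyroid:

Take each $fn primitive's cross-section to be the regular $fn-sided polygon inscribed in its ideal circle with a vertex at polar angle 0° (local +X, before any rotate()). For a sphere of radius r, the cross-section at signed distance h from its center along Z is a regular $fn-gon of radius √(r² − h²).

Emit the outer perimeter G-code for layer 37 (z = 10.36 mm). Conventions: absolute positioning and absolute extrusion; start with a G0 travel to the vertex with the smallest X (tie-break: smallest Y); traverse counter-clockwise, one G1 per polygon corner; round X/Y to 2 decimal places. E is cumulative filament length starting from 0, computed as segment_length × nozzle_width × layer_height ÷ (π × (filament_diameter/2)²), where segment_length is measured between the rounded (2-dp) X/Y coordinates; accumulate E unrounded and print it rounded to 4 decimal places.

At z = 10.36 mm: the sphere: section is a regular 6-gon, circumradius = √(r²−h²) = √(12²−1.64²) = 11.887; the cube at (0, 11.5) (footprint 23×5) is included at this height; Subtracting the remaining from the first: starting from the r=12 sphere, the 23×5 cube at (0, 11.5) misses the remaining region (no effect) — 1 connected region; (rotated 65° about Z; rotation is an isometry so areas/perimeters/island counts are preserved). The outline is a single polygon with 6 vertices. Extrusion per mm of travel: 0.4 × 0.28 / (π × 0.875²) = 0.046564. Accumulating E over each segment gives final E = 3.3208.

G0 X-11.84 Y-1.04 Z10.36
G1 X-5.02 Y-10.77 E0.5533
G1 X6.82 Y-9.74 E1.1067
G1 X11.84 Y1.04 E1.6604
G1 X5.02 Y10.77 E2.2137
G1 X-6.82 Y9.74 E2.7671
G1 X-11.84 Y-1.04 E3.3208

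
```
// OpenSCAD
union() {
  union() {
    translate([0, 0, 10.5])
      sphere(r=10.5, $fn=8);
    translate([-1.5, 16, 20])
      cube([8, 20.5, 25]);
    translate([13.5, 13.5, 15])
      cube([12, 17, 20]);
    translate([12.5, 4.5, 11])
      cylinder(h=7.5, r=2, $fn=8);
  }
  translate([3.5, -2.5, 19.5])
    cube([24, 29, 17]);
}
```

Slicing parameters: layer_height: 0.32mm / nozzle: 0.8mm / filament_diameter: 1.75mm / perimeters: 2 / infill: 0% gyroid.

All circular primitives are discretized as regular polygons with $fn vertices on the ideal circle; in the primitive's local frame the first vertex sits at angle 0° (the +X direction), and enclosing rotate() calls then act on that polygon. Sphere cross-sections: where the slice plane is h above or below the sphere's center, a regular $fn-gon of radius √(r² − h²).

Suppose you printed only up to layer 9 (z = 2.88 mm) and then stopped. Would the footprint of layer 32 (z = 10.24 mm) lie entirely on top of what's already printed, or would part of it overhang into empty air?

part overhangs

Compare the two slices. At z = 2.88: the r=10.5 sphere contributes a regular 8-gon of circumradius √(10.5²−7.62²) = 7.224 (area = (8/2)·7.224²·sin(360°/8) = 147.60 mm²); the cube at (-1.5, 16) is not intersected at this z (z outside [20, 45]); the cube at (13.5, 13.5) is not intersected at this z (z outside [15, 35]); the cylinder at (12.5, 4.5) is not intersected at this z (z outside [11, 18.5]); Combining (union): only the r=10.5 sphere is present, so the union is just that shape — area = 147.60 mm²; the cube at (3.5, -2.5) does not reach this height (z outside [19.5, 36.5]); Taking the union: only the result so far is present, so the union is just that shape — area = 147.60 mm². At z = 10.24: the r=10.5 sphere slices to a regular 8-gon of circumradius 10.497 (√(r²−h²) with h=0.26 from center) (area = (8/2)·10.497²·sin(360°/8) = 311.64 mm²); the cube at (-1.5, 16) is not intersected at this z (z outside [20, 45]); the cube at (13.5, 13.5) does not reach this height (z outside [15, 35]); the cylinder at (12.5, 4.5) is not intersected at this z (z outside [11, 18.5]); Combining (union): only the r=10.5 sphere is present, so the union is just that shape — area = 311.64 mm²; the cube at (3.5, -2.5) is absent (z outside [19.5, 36.5]); Combining (union): only the result so far is present, so the union is just that shape — area = 311.64 mm². Checking containment: at z = 10.24 the cross-section extends beyond the z = 2.88 cross-section by about 164.04 mm².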